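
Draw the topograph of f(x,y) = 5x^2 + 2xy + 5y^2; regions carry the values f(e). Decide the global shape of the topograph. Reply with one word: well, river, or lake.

D = b²−4ac = 2² − 4·5·5 = -96
D < 0 ⇒ definite ⇒ every region one sign ⇒ single well

well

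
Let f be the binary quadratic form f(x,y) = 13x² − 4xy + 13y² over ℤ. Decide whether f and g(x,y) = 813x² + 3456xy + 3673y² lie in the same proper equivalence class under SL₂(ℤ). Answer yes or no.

D₁ = -660, D₂ = -660
f: flip: (13,-4,13)→(13,4,13)
f: reduced (well bottom): (13,4,13) with a≤c, −a<b≤a
g: translate: b→204 (≡3456 mod 1626), so (813,3456,3673)→(813,204,13)
g: flip: (813,204,13)→(13,-204,813)
g: translate: b→4 (≡-204 mod 26), so (13,-204,813)→(13,4,13)
g: reduced (well bottom): (13,4,13) with a≤c, −a<b≤a
reduced forms (13, 4, 13) vs (13, 4, 13) ⇒ equivalent

yes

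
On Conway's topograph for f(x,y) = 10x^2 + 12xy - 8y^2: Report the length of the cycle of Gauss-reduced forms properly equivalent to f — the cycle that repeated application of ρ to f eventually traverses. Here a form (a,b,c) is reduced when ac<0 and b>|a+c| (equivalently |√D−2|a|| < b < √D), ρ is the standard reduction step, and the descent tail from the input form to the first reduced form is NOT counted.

D = 464, ⌊√D⌋ = 21
river: ρ → (-8,20,2)
river: ρ → (2,20,-8)
river: ρ → (-8,12,10)
river: ρ → (10,8,-10)
river: ρ → (-10,12,8)
river: ρ → (8,20,-2)
river: ρ → (-2,20,8)
river: ρ → (8,12,-10)
river: ρ → (-10,8,10)
river: ρ → (10,12,-8)
ρ-cycle length = 10 (tail of 0 descent steps not counted)

10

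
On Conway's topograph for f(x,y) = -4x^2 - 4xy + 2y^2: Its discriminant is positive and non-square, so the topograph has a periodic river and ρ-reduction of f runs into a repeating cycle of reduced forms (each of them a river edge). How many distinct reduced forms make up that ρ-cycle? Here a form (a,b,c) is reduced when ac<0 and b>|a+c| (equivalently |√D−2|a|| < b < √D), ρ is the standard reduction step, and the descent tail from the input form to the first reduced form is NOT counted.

D = 48, ⌊√D⌋ = 6
descent: ρ → (2,4,-4)  [lands on river]
river: ρ → (-4,4,2)
ρ-cycle length = 2 (tail of 1 descent step not counted)

2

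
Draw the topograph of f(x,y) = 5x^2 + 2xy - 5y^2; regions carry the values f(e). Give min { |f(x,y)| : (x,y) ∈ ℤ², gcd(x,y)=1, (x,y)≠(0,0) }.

river: ρ → (-5,8,2)
river: ρ → (2,8,-5)
river: ρ → (-5,2,5)
river: ρ → (5,8,-2)
river: ρ → (-2,8,5)
river: ρ → (5,2,-5)
closes: descent 0, river 6
min |a| on river = 2

2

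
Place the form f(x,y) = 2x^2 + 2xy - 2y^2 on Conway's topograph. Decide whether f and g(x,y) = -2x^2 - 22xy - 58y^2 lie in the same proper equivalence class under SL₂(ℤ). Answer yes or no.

D₁ = 20, D₂ = 20
river cycle of f (length 2): (-2, 2, 2), (2, 2, -2)
river cycle of g (length 2): (-2, 2, 2), (2, 2, -2)
cycles coincide ⇒ equivalent

yes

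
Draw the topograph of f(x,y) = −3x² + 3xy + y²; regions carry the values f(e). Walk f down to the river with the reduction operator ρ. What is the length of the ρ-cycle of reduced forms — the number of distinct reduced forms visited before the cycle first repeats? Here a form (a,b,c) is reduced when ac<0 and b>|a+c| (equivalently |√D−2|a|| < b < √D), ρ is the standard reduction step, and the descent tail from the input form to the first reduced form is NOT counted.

D = 21, ⌊√D⌋ = 4
river: ρ → (1,3,-3)
river: ρ → (-3,3,1)
ρ-cycle length = 2 (tail of 0 descent steps not counted)

2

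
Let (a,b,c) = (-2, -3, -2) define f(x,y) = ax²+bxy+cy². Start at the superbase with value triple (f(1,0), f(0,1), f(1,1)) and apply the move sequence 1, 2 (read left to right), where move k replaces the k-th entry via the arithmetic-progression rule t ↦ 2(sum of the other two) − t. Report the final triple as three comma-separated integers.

start (-2,-2,-7) = (f(1,0),f(0,1),f(1,1))
replace slot 1: 2·((-2)+(-7)) − (-2) = -16 → (-16,-2,-7)
replace slot 2: 2·((-16)+(-7)) − (-2) = -44 → (-16,-44,-7)

-16,-44,-7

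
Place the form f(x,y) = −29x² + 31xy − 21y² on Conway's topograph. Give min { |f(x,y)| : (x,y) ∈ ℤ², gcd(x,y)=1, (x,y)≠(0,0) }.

translate: b→27 (≡-31 mod 58), so (29,-31,21)→(29,27,19)
flip: (29,27,19)→(19,-27,29)
translate: b→11 (≡-27 mod 38), so (19,-27,29)→(19,11,21)
reduced (well bottom): (19,11,21) with a≤c, −a<b≤a
well minimum |f| = |-19| = 19 (negative-definite)

19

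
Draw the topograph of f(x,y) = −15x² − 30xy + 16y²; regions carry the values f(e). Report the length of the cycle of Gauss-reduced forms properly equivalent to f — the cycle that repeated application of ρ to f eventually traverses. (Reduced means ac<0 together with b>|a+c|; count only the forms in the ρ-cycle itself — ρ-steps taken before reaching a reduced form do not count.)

D = 1860, ⌊√D⌋ = 43
descent: ρ → (16,30,-15)  [lands on river]
river: ρ → (-15,30,16)
river: ρ → (16,34,-11)
river: ρ → (-11,32,19)
river: ρ → (19,6,-24)
river: ρ → (-24,42,1)
river: ρ → (1,42,-24)
river: ρ → (-24,6,19)
river: ρ → (19,32,-11)
river: ρ → (-11,34,16)
ρ-cycle length = 10 (tail of 1 descent step not counted)

10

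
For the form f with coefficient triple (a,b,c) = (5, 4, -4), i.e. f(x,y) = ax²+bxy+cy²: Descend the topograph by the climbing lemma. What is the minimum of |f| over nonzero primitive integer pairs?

river: ρ → (-4,4,5)
river: ρ → (5,6,-3)
river: ρ → (-3,6,5)
river: ρ → (5,4,-4)
closes: descent 0, river 4
min |a| on river = 3

3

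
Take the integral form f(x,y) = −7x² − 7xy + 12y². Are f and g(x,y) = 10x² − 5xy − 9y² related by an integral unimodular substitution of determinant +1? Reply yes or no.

D₁ = 385, D₂ = 385
river cycle of f (length 10): (12, 7, -7), (-7, 7, 12), (12, 17, -2), (-2, 19, 3), (3, 17, -8), (-8, 15, 5), (5, 15, -8), (-8, 17, 3), (3, 19, -2), (-2, 17, 12)
river cycle of g (length 12): (-9, 5, 10), (10, 15, -4), (-4, 17, 6), (6, 19, -1), (-1, 19, 6), (6, 17, -4), (-4, 15, 10), (10, 5, -9), (-9, 13, 6), (6, 11, -11), … (2 more)
cycles differ ⇒ inequivalent

no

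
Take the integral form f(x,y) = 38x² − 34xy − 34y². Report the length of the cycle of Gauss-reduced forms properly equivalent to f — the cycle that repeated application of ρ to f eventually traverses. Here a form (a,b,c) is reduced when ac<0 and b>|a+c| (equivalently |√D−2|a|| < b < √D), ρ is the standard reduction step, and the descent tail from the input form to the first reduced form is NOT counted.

D = 6324, ⌊√D⌋ = 79
descent: ρ → (-34,34,38)  [lands on river]
river: ρ → (38,42,-30)
river: ρ → (-30,78,2)
river: ρ → (2,78,-30)
river: ρ → (-30,42,38)
river: ρ → (38,34,-34)
ρ-cycle length = 6 (tail of 1 descent step not counted)

6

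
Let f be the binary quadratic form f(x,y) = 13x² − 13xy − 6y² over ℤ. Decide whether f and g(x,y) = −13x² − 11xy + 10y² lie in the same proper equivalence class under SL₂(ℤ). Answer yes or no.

D₁ = 481, D₂ = 641
discriminants differ ⇒ not SL₂(ℤ)-equivalent

no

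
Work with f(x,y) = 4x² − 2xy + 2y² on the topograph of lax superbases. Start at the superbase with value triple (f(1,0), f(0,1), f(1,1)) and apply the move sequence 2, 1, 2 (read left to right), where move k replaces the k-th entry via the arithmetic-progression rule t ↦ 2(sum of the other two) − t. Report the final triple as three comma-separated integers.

start (4,2,4) = (f(1,0),f(0,1),f(1,1))
replace slot 2: 2·(4+4) − 2 = 14 → (4,14,4)
replace slot 1: 2·(14+4) − 4 = 32 → (32,14,4)
replace slot 2: 2·(32+4) − 14 = 58 → (32,58,4)

32,58,4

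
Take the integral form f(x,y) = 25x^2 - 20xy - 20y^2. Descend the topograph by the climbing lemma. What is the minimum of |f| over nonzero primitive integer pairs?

descent: ρ → (-20,20,25)  [lands on river]
river: ρ → (25,30,-15)
river: ρ → (-15,30,25)
river: ρ → (25,20,-20)
closes: descent 1, river 4
min |a| on river = 15

15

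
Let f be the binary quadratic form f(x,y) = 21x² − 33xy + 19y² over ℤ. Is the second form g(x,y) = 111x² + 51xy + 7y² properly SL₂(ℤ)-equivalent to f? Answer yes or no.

D₁ = -507, D₂ = -507
f: translate: b→9 (≡-33 mod 42), so (21,-33,19)→(21,9,7)
f: flip: (21,9,7)→(7,-9,21)
f: translate: b→5 (≡-9 mod 14), so (7,-9,21)→(7,5,19)
f: reduced (well bottom): (7,5,19) with a≤c, −a<b≤a
g: flip: (111,51,7)→(7,-51,111)
g: translate: b→5 (≡-51 mod 14), so (7,-51,111)→(7,5,19)
g: reduced (well bottom): (7,5,19) with a≤c, −a<b≤a
reduced forms (7, 5, 19) vs (7, 5, 19) ⇒ equivalent

yes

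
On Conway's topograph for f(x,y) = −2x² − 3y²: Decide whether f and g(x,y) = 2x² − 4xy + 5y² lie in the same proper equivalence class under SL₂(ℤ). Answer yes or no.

D₁ = -24, D₂ = -24
f is negative-definite; reduce −f:
−f: reduced (well bottom): (2,0,3) with a≤c, −a<b≤a
flip sign back: reduced form of f is (-2,0,-3)
g: translate: b→0 (≡-4 mod 4), so (2,-4,5)→(2,0,3)
g: reduced (well bottom): (2,0,3) with a≤c, −a<b≤a
reduced forms (-2, 0, -3) vs (2, 0, 3) ⇒ inequivalent

no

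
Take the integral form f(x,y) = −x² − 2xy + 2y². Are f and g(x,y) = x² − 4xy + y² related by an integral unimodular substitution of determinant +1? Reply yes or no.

D₁ = 12, D₂ = 12
river cycle of f (length 2): (2, 2, -1), (-1, 2, 2)
river cycle of g (length 2): (1, 2, -2), (-2, 2, 1)
cycles differ ⇒ inequivalent

no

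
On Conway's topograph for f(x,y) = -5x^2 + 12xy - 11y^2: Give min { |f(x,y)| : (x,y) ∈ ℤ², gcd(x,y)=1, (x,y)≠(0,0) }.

translate: b→-2 (≡-12 mod 10), so (5,-12,11)→(5,-2,4)
flip: (5,-2,4)→(4,2,5)
reduced (well bottom): (4,2,5) with a≤c, −a<b≤a
well minimum |f| = |-4| = 4 (negative-definite)

4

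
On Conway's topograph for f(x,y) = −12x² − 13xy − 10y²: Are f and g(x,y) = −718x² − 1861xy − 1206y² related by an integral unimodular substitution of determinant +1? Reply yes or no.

D₁ = -311, D₂ = -311
f is negative-definite; reduce −f:
−f: translate: b→-11 (≡13 mod 24), so (12,13,10)→(12,-11,9)
−f: flip: (12,-11,9)→(9,11,12)
−f: translate: b→-7 (≡11 mod 18), so (9,11,12)→(9,-7,10)
−f: reduced (well bottom): (9,-7,10) with a≤c, −a<b≤a
flip sign back: reduced form of f is (-9,7,-10)
g is negative-definite; reduce −g:
−g: translate: b→425 (≡1861 mod 1436), so (718,1861,1206)→(718,425,63)
−g: flip: (718,425,63)→(63,-425,718)
−g: translate: b→-47 (≡-425 mod 126), so (63,-425,718)→(63,-47,10)
−g: flip: (63,-47,10)→(10,47,63)
−g: translate: b→7 (≡47 mod 20), so (10,47,63)→(10,7,9)
−g: flip: (10,7,9)→(9,-7,10)
−g: reduced (well bottom): (9,-7,10) with a≤c, −a<b≤a
flip sign back: reduced form of g is (-9,7,-10)
reduced forms (-9, 7, -10) vs (-9, 7, -10) ⇒ equivalent

yes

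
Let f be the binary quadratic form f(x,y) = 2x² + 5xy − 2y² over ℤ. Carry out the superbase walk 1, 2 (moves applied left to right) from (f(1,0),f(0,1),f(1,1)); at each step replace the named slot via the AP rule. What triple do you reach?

start (2,-2,5) = (f(1,0),f(0,1),f(1,1))
replace slot 1: 2·((-2)+5) − 2 = 4 → (4,-2,5)
replace slot 2: 2·(4+5) − (-2) = 20 → (4,20,5)

4,20,5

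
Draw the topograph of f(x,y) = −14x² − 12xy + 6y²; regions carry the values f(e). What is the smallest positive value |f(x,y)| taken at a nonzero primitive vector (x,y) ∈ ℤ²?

descent: ρ → (6,12,-14)  [lands on river]
river: ρ → (-14,16,4)
river: ρ → (4,16,-14)
river: ρ → (-14,12,6)
closes: descent 1, river 4
min |a| on river = 4

4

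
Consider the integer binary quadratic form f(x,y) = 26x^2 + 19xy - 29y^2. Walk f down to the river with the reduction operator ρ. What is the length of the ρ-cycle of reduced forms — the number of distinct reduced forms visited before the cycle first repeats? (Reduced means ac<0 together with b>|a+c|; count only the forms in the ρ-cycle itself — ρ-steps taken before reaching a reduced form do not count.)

D = 3377, ⌊√D⌋ = 58
river: ρ → (-29,39,16)
river: ρ → (16,57,-2)
river: ρ → (-2,55,44)
river: ρ → (44,33,-13)
river: ρ → (-13,45,26)
river: ρ → (26,7,-32)
river: ρ → (-32,57,1)
river: ρ → (1,57,-32)
river: ρ → (-32,7,26)
river: ρ → (26,45,-13)
river: ρ → (-13,33,44)
river: ρ → (44,55,-2)
river: ρ → (-2,57,16)
river: ρ → (16,39,-29)
river: ρ → (-29,19,26)
river: ρ → (26,33,-22)
river: ρ → (-22,55,4)
river: ρ → (4,57,-8)
river: ρ → (-8,55,11)
river: ρ → (11,55,-8)
river: ρ → (-8,57,4)
river: ρ → (4,55,-22)
river: ρ → (-22,33,26)
river: ρ → (26,19,-29)
ρ-cycle length = 24 (tail of 0 descent steps not counted)

24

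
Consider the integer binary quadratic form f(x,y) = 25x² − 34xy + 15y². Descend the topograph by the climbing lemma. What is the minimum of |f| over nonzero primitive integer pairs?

translate: b→16 (≡-34 mod 50), so (25,-34,15)→(25,16,6)
flip: (25,16,6)→(6,-16,25)
translate: b→-4 (≡-16 mod 12), so (6,-16,25)→(6,-4,15)
reduced (well bottom): (6,-4,15) with a≤c, −a<b≤a
well minimum = a = 6

6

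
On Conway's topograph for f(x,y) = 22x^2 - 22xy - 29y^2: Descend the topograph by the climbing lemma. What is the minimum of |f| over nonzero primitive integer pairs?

descent: ρ → (-29,22,22)  [lands on river]
river: ρ → (22,22,-29)
river: ρ → (-29,36,15)
river: ρ → (15,54,-2)
river: ρ → (-2,54,15)
river: ρ → (15,36,-29)
closes: descent 1, river 6
min |a| on river = 2

2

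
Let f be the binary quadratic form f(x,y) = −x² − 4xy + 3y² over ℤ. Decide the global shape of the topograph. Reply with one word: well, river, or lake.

D = b²−4ac = (-4)² − 4·(-1)·3 = 28
D > 0 non-square ⇒ indefinite ⇒ periodic river

river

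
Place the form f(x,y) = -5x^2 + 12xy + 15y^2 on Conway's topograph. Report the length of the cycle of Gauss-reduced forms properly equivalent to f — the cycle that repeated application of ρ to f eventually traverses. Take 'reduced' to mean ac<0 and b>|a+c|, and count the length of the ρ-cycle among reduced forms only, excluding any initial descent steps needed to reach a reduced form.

D = 444, ⌊√D⌋ = 21
river: ρ → (15,18,-2)
river: ρ → (-2,18,15)
river: ρ → (15,12,-5)
river: ρ → (-5,18,6)
river: ρ → (6,18,-5)
river: ρ → (-5,12,15)
ρ-cycle length = 6 (tail of 0 descent steps not counted)

6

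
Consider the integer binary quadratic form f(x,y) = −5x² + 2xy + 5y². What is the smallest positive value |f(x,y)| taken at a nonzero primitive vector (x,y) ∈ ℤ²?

river: ρ → (5,8,-2)
river: ρ → (-2,8,5)
river: ρ → (5,2,-5)
river: ρ → (-5,8,2)
river: ρ → (2,8,-5)
river: ρ → (-5,2,5)
closes: descent 0, river 6
min |a| on river = 2

2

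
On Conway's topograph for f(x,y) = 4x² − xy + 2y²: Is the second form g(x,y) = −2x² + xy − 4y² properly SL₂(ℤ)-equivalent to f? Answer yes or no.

D₁ = -31, D₂ = -31
f: flip: (4,-1,2)→(2,1,4)
f: reduced (well bottom): (2,1,4) with a≤c, −a<b≤a
g is negative-definite; reduce −g:
−g: reduced (well bottom): (2,-1,4) with a≤c, −a<b≤a
flip sign back: reduced form of g is (-2,1,-4)
reduced forms (2, 1, 4) vs (-2, 1, -4) ⇒ inequivalent

no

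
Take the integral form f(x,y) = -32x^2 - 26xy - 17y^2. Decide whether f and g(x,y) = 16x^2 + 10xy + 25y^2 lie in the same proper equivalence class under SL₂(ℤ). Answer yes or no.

D₁ = -1500, D₂ = -1500
f is negative-definite; reduce −f:
−f: flip: (32,26,17)→(17,-26,32)
−f: translate: b→8 (≡-26 mod 34), so (17,-26,32)→(17,8,23)
−f: reduced (well bottom): (17,8,23) with a≤c, −a<b≤a
flip sign back: reduced form of f is (-17,-8,-23)
g: reduced (well bottom): (16,10,25) with a≤c, −a<b≤a
reduced forms (-17, -8, -23) vs (16, 10, 25) ⇒ inequivalent

no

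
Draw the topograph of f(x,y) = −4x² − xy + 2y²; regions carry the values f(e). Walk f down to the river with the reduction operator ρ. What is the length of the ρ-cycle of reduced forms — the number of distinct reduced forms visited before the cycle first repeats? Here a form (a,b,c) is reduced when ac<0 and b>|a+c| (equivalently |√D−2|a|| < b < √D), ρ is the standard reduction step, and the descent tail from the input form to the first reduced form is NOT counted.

D = 33, ⌊√D⌋ = 5
descent: ρ → (2,5,-1)  [lands on river]
river: ρ → (-1,5,2)
river: ρ → (2,3,-3)
river: ρ → (-3,3,2)
ρ-cycle length = 4 (tail of 1 descent step not counted)

4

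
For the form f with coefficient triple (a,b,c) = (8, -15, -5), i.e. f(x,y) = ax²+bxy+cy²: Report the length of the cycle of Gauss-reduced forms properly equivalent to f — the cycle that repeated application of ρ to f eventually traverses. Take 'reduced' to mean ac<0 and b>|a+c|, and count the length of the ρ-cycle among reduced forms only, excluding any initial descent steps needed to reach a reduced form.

D = 385, ⌊√D⌋ = 19
descent: ρ → (-5,15,8)  [lands on river]
river: ρ → (8,17,-3)
river: ρ → (-3,19,2)
river: ρ → (2,17,-12)
river: ρ → (-12,7,7)
river: ρ → (7,7,-12)
river: ρ → (-12,17,2)
river: ρ → (2,19,-3)
river: ρ → (-3,17,8)
river: ρ → (8,15,-5)
ρ-cycle length = 10 (tail of 1 descent step not counted)

10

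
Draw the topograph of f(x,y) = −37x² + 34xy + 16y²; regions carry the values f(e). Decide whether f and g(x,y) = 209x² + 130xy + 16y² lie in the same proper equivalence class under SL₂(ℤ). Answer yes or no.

D₁ = 3524, D₂ = 3524
river cycle of f (length 50): (16, 30, -41), (-41, 52, 5), (5, 58, -8), (-8, 54, 19), (19, 22, -40), (-40, 58, 1), (1, 58, -40), (-40, 22, 19), (19, 54, -8), (-8, 58, 5), … (40 more)
river cycle of g (length 50): (16, 30, -41), (-41, 52, 5), (5, 58, -8), (-8, 54, 19), (19, 22, -40), (-40, 58, 1), (1, 58, -40), (-40, 22, 19), (19, 54, -8), (-8, 58, 5), … (40 more)
cycles coincide ⇒ equivalent

yes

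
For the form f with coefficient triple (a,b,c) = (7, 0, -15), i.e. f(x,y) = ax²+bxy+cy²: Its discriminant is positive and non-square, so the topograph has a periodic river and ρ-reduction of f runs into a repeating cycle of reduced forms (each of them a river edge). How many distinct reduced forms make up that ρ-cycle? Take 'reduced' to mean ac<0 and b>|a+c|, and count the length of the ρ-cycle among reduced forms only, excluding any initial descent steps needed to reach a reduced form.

D = 420, ⌊√D⌋ = 20
descent: ρ → (-15,0,7)
descent: ρ → (7,14,-8)  [lands on river]
river: ρ → (-8,18,3)
river: ρ → (3,18,-8)
river: ρ → (-8,14,7)
ρ-cycle length = 4 (tail of 2 descent steps not counted)

4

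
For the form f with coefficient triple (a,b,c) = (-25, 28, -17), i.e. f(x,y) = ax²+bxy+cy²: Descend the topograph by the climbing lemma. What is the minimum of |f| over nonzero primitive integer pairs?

translate: b→22 (≡-28 mod 50), so (25,-28,17)→(25,22,14)
flip: (25,22,14)→(14,-22,25)
translate: b→6 (≡-22 mod 28), so (14,-22,25)→(14,6,17)
reduced (well bottom): (14,6,17) with a≤c, −a<b≤a
well minimum |f| = |-14| = 14 (negative-definite)

14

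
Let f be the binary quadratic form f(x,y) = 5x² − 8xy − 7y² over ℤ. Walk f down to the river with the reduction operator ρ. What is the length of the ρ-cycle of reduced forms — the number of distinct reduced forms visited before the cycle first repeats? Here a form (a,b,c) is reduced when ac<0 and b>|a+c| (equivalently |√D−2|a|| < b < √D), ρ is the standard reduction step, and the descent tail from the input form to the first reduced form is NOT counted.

D = 204, ⌊√D⌋ = 14
descent: ρ → (-7,8,5)  [lands on river]
river: ρ → (5,12,-3)
river: ρ → (-3,12,5)
river: ρ → (5,8,-7)
river: ρ → (-7,6,6)
river: ρ → (6,6,-7)
ρ-cycle length = 6 (tail of 1 descent step not counted)

6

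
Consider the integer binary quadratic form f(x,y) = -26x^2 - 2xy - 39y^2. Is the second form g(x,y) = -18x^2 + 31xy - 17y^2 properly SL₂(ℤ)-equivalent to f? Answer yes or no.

D₁ = -4052, D₂ = -263
discriminants differ ⇒ not SL₂(ℤ)-equivalent

no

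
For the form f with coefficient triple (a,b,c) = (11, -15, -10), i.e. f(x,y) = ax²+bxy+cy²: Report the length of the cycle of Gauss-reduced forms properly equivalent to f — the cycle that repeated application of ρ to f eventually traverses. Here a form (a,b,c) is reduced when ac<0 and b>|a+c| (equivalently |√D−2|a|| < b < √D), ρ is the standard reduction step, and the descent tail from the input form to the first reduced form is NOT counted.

D = 665, ⌊√D⌋ = 25
descent: ρ → (-10,15,11)  [lands on river]
river: ρ → (11,7,-14)
river: ρ → (-14,21,4)
river: ρ → (4,19,-19)
river: ρ → (-19,19,4)
river: ρ → (4,21,-14)
river: ρ → (-14,7,11)
river: ρ → (11,15,-10)
river: ρ → (-10,25,1)
river: ρ → (1,25,-10)
ρ-cycle length = 10 (tail of 1 descent step not counted)

10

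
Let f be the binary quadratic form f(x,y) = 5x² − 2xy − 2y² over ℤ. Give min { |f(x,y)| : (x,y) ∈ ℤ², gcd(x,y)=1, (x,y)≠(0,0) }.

descent: ρ → (-2,6,1)  [lands on river]
river: ρ → (1,6,-2)
closes: descent 1, river 2
min |a| on river = 1

1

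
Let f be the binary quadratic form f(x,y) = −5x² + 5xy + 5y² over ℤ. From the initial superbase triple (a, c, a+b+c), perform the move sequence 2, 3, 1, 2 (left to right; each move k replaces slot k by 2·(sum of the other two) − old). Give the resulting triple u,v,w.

start (-5,5,5) = (f(1,0),f(0,1),f(1,1))
replace slot 2: 2·((-5)+5) − 5 = -5 → (-5,-5,5)
replace slot 3: 2·((-5)+(-5)) − 5 = -25 → (-5,-5,-25)
replace slot 1: 2·((-5)+(-25)) − (-5) = -55 → (-55,-5,-25)
replace slot 2: 2·((-55)+(-25)) − (-5) = -155 → (-55,-155,-25)

-55,-155,-25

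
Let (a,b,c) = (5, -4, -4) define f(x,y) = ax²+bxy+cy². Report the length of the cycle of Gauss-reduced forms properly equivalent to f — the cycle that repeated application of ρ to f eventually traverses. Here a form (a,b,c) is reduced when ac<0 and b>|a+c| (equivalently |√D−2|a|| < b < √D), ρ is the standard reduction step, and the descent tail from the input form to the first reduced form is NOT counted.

D = 96, ⌊√D⌋ = 9
descent: ρ → (-4,4,5)  [lands on river]
river: ρ → (5,6,-3)
river: ρ → (-3,6,5)
river: ρ → (5,4,-4)
ρ-cycle length = 4 (tail of 1 descent step not counted)

4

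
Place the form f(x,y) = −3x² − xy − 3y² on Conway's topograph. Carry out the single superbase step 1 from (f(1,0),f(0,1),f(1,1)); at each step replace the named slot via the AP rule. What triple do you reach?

start (-3,-3,-7) = (f(1,0),f(0,1),f(1,1))
replace slot 1: 2·((-3)+(-7)) − (-3) = -17 → (-17,-3,-7)

-17,-3,-7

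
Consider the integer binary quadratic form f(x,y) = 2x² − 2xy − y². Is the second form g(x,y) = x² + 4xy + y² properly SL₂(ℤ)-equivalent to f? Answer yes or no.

D₁ = 12, D₂ = 12
river cycle of f (length 2): (-1, 2, 2), (2, 2, -1)
river cycle of g (length 2): (1, 2, -2), (-2, 2, 1)
cycles differ ⇒ inequivalent

no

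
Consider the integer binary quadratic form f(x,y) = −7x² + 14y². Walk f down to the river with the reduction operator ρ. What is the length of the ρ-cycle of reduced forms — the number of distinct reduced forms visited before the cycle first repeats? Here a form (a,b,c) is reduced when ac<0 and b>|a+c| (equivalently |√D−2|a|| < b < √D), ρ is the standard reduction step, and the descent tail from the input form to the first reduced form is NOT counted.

D = 392, ⌊√D⌋ = 19
descent: ρ → (14,0,-7)
descent: ρ → (-7,14,7)  [lands on river]
river: ρ → (7,14,-7)
ρ-cycle length = 2 (tail of 2 descent steps not counted)

2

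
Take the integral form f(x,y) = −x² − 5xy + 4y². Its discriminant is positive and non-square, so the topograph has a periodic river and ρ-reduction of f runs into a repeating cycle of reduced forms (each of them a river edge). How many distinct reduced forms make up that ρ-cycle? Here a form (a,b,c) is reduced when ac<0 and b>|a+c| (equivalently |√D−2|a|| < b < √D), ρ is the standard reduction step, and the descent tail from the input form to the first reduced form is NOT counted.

D = 41, ⌊√D⌋ = 6
descent: ρ → (4,5,-1)  [lands on river]
river: ρ → (-1,5,4)
river: ρ → (4,3,-2)
river: ρ → (-2,5,2)
river: ρ → (2,3,-4)
river: ρ → (-4,5,1)
river: ρ → (1,5,-4)
river: ρ → (-4,3,2)
river: ρ → (2,5,-2)
river: ρ → (-2,3,4)
ρ-cycle length = 10 (tail of 1 descent step not counted)

10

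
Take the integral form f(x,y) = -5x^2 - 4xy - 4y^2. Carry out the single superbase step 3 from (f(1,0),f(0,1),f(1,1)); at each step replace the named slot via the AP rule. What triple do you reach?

start (-5,-4,-13) = (f(1,0),f(0,1),f(1,1))
replace slot 3: 2·((-5)+(-4)) − (-13) = -5 → (-5,-4,-5)

-5,-4,-5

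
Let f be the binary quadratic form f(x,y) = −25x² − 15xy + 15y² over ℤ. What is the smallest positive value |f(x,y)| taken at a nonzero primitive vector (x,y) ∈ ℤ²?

descent: ρ → (15,15,-25)  [lands on river]
river: ρ → (-25,35,5)
river: ρ → (5,35,-25)
river: ρ → (-25,15,15)
closes: descent 1, river 4
min |a| on river = 5

5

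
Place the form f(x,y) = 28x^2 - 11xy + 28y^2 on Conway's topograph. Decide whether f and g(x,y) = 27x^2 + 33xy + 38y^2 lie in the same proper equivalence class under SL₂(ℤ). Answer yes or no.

D₁ = -3015, D₂ = -3015
f: flip: (28,-11,28)→(28,11,28)
f: reduced (well bottom): (28,11,28) with a≤c, −a<b≤a
g: translate: b→-21 (≡33 mod 54), so (27,33,38)→(27,-21,32)
g: reduced (well bottom): (27,-21,32) with a≤c, −a<b≤a
reduced forms (28, 11, 28) vs (27, -21, 32) ⇒ inequivalent

no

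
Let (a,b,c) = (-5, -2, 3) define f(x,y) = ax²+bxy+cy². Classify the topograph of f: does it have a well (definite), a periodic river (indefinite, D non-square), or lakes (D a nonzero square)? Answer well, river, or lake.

D = b²−4ac = (-2)² − 4·(-5)·3 = 64
D = 8² is a perfect square ⇒ form factors over ℤ ⇒ lakes

lake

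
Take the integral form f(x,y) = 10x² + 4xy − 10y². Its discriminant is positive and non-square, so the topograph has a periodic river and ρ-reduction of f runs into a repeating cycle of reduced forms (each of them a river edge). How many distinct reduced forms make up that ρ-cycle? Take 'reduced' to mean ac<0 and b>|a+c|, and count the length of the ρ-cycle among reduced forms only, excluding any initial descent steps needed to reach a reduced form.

D = 416, ⌊√D⌋ = 20
river: ρ → (-10,16,4)
river: ρ → (4,16,-10)
river: ρ → (-10,4,10)
river: ρ → (10,16,-4)
river: ρ → (-4,16,10)
river: ρ → (10,4,-10)
ρ-cycle length = 6 (tail of 0 descent steps not counted)

6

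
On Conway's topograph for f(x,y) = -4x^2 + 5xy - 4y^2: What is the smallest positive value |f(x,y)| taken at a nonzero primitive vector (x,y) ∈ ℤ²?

translate: b→3 (≡-5 mod 8), so (4,-5,4)→(4,3,3)
flip: (4,3,3)→(3,-3,4)
translate: b→3 (≡-3 mod 6), so (3,-3,4)→(3,3,4)
reduced (well bottom): (3,3,4) with a≤c, −a<b≤a
well minimum |f| = |-3| = 3 (negative-definite)

3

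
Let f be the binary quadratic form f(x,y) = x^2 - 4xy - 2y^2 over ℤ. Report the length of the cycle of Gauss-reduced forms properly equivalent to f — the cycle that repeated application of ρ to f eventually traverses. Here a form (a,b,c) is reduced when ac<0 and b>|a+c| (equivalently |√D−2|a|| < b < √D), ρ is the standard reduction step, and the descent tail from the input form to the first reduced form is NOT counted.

D = 24, ⌊√D⌋ = 4
descent: ρ → (-2,4,1)  [lands on river]
river: ρ → (1,4,-2)
ρ-cycle length = 2 (tail of 1 descent step not counted)

2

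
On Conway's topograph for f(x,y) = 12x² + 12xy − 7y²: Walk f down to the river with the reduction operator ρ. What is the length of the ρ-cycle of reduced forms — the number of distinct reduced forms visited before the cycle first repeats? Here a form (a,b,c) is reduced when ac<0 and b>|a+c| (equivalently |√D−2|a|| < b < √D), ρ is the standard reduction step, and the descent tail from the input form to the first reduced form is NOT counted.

D = 480, ⌊√D⌋ = 21
river: ρ → (-7,16,8)
river: ρ → (8,16,-7)
river: ρ → (-7,12,12)
river: ρ → (12,12,-7)
ρ-cycle length = 4 (tail of 0 descent steps not counted)

4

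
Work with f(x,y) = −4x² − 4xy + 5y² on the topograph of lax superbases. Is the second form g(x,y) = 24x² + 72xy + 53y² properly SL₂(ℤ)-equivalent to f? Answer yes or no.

D₁ = 96, D₂ = 96
river cycle of f (length 4): (5, 4, -4), (-4, 4, 5), (5, 6, -3), (-3, 6, 5)
river cycle of g (length 4): (5, 6, -3), (-3, 6, 5), (5, 4, -4), (-4, 4, 5)
cycles coincide ⇒ equivalent

yes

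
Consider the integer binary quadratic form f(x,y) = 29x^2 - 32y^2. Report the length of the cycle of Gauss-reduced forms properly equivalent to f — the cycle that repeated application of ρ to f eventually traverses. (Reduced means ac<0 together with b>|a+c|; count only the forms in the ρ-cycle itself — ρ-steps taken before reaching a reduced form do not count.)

D = 3712, ⌊√D⌋ = 60
descent: ρ → (-32,0,29)
descent: ρ → (29,58,-3)  [lands on river]
river: ρ → (-3,56,48)
river: ρ → (48,40,-11)
river: ρ → (-11,48,32)
river: ρ → (32,16,-27)
river: ρ → (-27,38,21)
river: ρ → (21,46,-19)
river: ρ → (-19,30,37)
river: ρ → (37,44,-12)
river: ρ → (-12,52,21)
river: ρ → (21,32,-32)
river: ρ → (-32,32,21)
river: ρ → (21,52,-12)
river: ρ → (-12,44,37)
river: ρ → (37,30,-19)
river: ρ → (-19,46,21)
river: ρ → (21,38,-27)
river: ρ → (-27,16,32)
river: ρ → (32,48,-11)
river: ρ → (-11,40,48)
river: ρ → (48,56,-3)
river: ρ → (-3,58,29)
ρ-cycle length = 22 (tail of 2 descent steps not counted)

22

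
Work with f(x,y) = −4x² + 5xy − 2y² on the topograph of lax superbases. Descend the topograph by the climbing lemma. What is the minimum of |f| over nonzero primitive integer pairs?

translate: b→3 (≡-5 mod 8), so (4,-5,2)→(4,3,1)
flip: (4,3,1)→(1,-3,4)
translate: b→1 (≡-3 mod 2), so (1,-3,4)→(1,1,2)
reduced (well bottom): (1,1,2) with a≤c, −a<b≤a
well minimum |f| = |-1| = 1 (negative-definite)

1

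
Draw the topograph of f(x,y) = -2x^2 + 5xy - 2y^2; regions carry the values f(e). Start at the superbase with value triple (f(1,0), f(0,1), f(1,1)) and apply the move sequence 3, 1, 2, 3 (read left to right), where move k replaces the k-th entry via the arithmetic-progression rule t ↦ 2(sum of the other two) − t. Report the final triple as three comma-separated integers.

start (-2,-2,1) = (f(1,0),f(0,1),f(1,1))
replace slot 3: 2·((-2)+(-2)) − 1 = -9 → (-2,-2,-9)
replace slot 1: 2·((-2)+(-9)) − (-2) = -20 → (-20,-2,-9)
replace slot 2: 2·((-20)+(-9)) − (-2) = -56 → (-20,-56,-9)
replace slot 3: 2·((-20)+(-56)) − (-9) = -143 → (-20,-56,-143)

-20,-56,-143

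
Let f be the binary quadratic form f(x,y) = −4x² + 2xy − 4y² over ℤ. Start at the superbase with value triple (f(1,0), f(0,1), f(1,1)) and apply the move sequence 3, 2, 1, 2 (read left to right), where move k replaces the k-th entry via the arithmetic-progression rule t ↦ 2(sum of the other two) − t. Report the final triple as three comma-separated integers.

start (-4,-4,-6) = (f(1,0),f(0,1),f(1,1))
replace slot 3: 2·((-4)+(-4)) − (-6) = -10 → (-4,-4,-10)
replace slot 2: 2·((-4)+(-10)) − (-4) = -24 → (-4,-24,-10)
replace slot 1: 2·((-24)+(-10)) − (-4) = -64 → (-64,-24,-10)
replace slot 2: 2·((-64)+(-10)) − (-24) = -124 → (-64,-124,-10)

-64,-124,-10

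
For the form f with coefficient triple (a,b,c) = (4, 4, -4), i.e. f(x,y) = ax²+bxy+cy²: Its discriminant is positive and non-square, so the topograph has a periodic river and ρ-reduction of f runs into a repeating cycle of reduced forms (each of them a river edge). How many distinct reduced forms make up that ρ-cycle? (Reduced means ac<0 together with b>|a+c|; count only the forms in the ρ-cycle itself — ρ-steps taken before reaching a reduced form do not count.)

D = 80, ⌊√D⌋ = 8
river: ρ → (-4,4,4)
river: ρ → (4,4,-4)
ρ-cycle length = 2 (tail of 0 descent steps not counted)

2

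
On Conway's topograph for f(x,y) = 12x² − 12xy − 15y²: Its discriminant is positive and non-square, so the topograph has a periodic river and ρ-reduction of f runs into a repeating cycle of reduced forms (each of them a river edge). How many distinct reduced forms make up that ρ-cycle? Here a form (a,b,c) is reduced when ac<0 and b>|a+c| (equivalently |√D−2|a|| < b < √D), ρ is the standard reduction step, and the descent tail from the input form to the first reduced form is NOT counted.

D = 864, ⌊√D⌋ = 29
descent: ρ → (-15,12,12)  [lands on river]
river: ρ → (12,12,-15)
river: ρ → (-15,18,9)
river: ρ → (9,18,-15)
ρ-cycle length = 4 (tail of 1 descent step not counted)

4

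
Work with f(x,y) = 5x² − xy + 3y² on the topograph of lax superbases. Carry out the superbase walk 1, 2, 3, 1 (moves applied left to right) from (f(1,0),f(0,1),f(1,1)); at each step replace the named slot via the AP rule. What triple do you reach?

start (5,3,7) = (f(1,0),f(0,1),f(1,1))
replace slot 1: 2·(3+7) − 5 = 15 → (15,3,7)
replace slot 2: 2·(15+7) − 3 = 41 → (15,41,7)
replace slot 3: 2·(15+41) − 7 = 105 → (15,41,105)
replace slot 1: 2·(41+105) − 15 = 277 → (277,41,105)

277,41,105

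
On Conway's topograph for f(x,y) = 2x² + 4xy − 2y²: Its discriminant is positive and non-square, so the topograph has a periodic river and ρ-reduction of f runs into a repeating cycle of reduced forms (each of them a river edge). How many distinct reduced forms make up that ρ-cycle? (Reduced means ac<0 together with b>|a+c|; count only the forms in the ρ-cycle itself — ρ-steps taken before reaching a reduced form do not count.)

D = 32, ⌊√D⌋ = 5
river: ρ → (-2,4,2)
river: ρ → (2,4,-2)
ρ-cycle length = 2 (tail of 0 descent steps not counted)

2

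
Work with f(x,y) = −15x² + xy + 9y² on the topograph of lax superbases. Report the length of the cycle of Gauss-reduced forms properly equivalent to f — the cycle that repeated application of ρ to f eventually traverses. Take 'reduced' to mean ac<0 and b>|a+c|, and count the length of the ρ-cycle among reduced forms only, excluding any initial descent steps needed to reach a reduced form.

D = 541, ⌊√D⌋ = 23
descent: ρ → (9,17,-7)  [lands on river]
river: ρ → (-7,11,15)
river: ρ → (15,19,-3)
river: ρ → (-3,23,1)
river: ρ → (1,23,-3)
river: ρ → (-3,19,15)
river: ρ → (15,11,-7)
river: ρ → (-7,17,9)
river: ρ → (9,19,-5)
river: ρ → (-5,21,5)
river: ρ → (5,19,-9)
river: ρ → (-9,17,7)
river: ρ → (7,11,-15)
river: ρ → (-15,19,3)
river: ρ → (3,23,-1)
river: ρ → (-1,23,3)
river: ρ → (3,19,-15)
river: ρ → (-15,11,7)
river: ρ → (7,17,-9)
river: ρ → (-9,19,5)
river: ρ → (5,21,-5)
river: ρ → (-5,19,9)
ρ-cycle length = 22 (tail of 1 descent step not counted)

22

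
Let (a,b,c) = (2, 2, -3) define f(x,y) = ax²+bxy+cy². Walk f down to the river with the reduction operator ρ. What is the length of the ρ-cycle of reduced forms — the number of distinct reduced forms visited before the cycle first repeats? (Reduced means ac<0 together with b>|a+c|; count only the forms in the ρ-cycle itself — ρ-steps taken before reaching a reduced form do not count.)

D = 28, ⌊√D⌋ = 5
river: ρ → (-3,4,1)
river: ρ → (1,4,-3)
river: ρ → (-3,2,2)
river: ρ → (2,2,-3)
ρ-cycle length = 4 (tail of 0 descent steps not counted)

4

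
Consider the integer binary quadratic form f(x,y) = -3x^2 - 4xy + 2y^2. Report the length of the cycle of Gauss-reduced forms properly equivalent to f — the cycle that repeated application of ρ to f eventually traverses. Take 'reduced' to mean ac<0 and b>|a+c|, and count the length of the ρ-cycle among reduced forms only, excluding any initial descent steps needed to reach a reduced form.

D = 40, ⌊√D⌋ = 6
descent: ρ → (2,4,-3)  [lands on river]
river: ρ → (-3,2,3)
river: ρ → (3,4,-2)
river: ρ → (-2,4,3)
river: ρ → (3,2,-3)
river: ρ → (-3,4,2)
ρ-cycle length = 6 (tail of 1 descent step not counted)

6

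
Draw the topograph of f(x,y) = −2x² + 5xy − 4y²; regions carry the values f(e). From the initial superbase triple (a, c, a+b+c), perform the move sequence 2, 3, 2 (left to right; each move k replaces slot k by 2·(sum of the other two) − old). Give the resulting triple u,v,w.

start (-2,-4,-1) = (f(1,0),f(0,1),f(1,1))
replace slot 2: 2·((-2)+(-1)) − (-4) = -2 → (-2,-2,-1)
replace slot 3: 2·((-2)+(-2)) − (-1) = -7 → (-2,-2,-7)
replace slot 2: 2·((-2)+(-7)) − (-2) = -16 → (-2,-16,-7)

-2,-16,-7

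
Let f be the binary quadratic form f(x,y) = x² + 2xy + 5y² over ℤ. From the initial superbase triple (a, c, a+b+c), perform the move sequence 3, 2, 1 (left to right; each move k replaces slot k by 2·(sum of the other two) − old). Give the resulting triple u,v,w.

start (1,5,8) = (f(1,0),f(0,1),f(1,1))
replace slot 3: 2·(1+5) − 8 = 4 → (1,5,4)
replace slot 2: 2·(1+4) − 5 = 5 → (1,5,4)
replace slot 1: 2·(5+4) − 1 = 17 → (17,5,4)

17,5,4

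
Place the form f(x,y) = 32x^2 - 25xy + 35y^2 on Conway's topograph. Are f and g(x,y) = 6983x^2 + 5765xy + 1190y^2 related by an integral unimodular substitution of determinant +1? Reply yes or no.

D₁ = -3855, D₂ = -3855
f: reduced (well bottom): (32,-25,35) with a≤c, −a<b≤a
g: flip: (6983,5765,1190)→(1190,-5765,6983)
g: translate: b→-1005 (≡-5765 mod 2380), so (1190,-5765,6983)→(1190,-1005,213)
g: flip: (1190,-1005,213)→(213,1005,1190)
g: translate: b→153 (≡1005 mod 426), so (213,1005,1190)→(213,153,32)
g: flip: (213,153,32)→(32,-153,213)
g: translate: b→-25 (≡-153 mod 64), so (32,-153,213)→(32,-25,35)
g: reduced (well bottom): (32,-25,35) with a≤c, −a<b≤a
reduced forms (32, -25, 35) vs (32, -25, 35) ⇒ equivalent

yes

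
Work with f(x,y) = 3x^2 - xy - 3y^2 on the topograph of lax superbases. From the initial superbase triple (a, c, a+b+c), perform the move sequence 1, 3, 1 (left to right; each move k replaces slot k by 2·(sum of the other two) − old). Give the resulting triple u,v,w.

start (3,-3,-1) = (f(1,0),f(0,1),f(1,1))
replace slot 1: 2·((-3)+(-1)) − 3 = -11 → (-11,-3,-1)
replace slot 3: 2·((-11)+(-3)) − (-1) = -27 → (-11,-3,-27)
replace slot 1: 2·((-3)+(-27)) − (-11) = -49 → (-49,-3,-27)

-49,-3,-27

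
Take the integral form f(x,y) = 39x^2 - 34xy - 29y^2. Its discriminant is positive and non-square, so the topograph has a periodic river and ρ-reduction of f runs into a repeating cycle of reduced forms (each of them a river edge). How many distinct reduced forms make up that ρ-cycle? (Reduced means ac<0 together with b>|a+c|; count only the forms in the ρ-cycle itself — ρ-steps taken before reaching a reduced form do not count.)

D = 5680, ⌊√D⌋ = 75
descent: ρ → (-29,34,39)  [lands on river]
river: ρ → (39,44,-24)
river: ρ → (-24,52,31)
river: ρ → (31,72,-4)
river: ρ → (-4,72,31)
river: ρ → (31,52,-24)
river: ρ → (-24,44,39)
river: ρ → (39,34,-29)
river: ρ → (-29,24,44)
river: ρ → (44,64,-9)
river: ρ → (-9,62,51)
river: ρ → (51,40,-20)
river: ρ → (-20,40,51)
river: ρ → (51,62,-9)
river: ρ → (-9,64,44)
river: ρ → (44,24,-29)
ρ-cycle length = 16 (tail of 1 descent step not counted)

16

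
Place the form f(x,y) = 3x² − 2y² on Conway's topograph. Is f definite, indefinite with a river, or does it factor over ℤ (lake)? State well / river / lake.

D = b²−4ac = 0² − 4·3·(-2) = 24
D > 0 non-square ⇒ indefinite ⇒ periodic river

river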